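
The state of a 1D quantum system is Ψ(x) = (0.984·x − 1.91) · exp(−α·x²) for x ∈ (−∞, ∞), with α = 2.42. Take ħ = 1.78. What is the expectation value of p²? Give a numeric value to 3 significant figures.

8.08

p² Ψ = −ħ² d²Ψ/dx²; ⟨p²⟩ = −ħ² ∫ Ψ*·Ψ'' dx / ∫|Ψ|² dx.
Expand each integrand as polynomial × e^(−2αx²) and use ∫x^(2j)·e^(−2αx²) dx = (2j−1)!!/(4α)^j · √(π/(2α)), odd powers → 0; here √(π/(2α)) = 0.80566. Differentiate with the product rule, d/dx e^(−αx²) = −2αx·e^(−αx²).
State is unnormalized: ∫|Ψ|² dx = 3.0197, and ∫Ψ*·(−ħ² Ψ'') dx = 24.390, so ⟨p²⟩ = 24.390 / 3.0197.
⟨p²⟩ = 8.0768.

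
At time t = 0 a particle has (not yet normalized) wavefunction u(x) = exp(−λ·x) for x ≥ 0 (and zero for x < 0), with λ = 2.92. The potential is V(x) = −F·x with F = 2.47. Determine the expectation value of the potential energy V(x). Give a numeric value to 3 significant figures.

-0.423

⟨V⟩ = ∫ V(x)·|u|² dx / ∫|u|² dx.
Every integrand reduces to terms xʲ·e^(−2λx) on [0, ∞); use ∫₀^∞ xʲ·e^(−2λx) dx = j!/(2λ)^(j+1).
State is unnormalized: ∫|u|² dx = 0.17123, and ∫u*·V(x)·u dx = -0.072422, so ⟨V⟩ = -0.072422 / 0.17123.
⟨V⟩ = -0.42295.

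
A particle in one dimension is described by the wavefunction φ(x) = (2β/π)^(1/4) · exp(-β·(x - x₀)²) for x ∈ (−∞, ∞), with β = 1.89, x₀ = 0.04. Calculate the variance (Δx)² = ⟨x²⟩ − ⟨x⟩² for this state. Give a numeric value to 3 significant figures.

Compute ⟨x⟩ and ⟨x²⟩ separately, then (Δx)² = ⟨x²⟩ − ⟨x⟩².
Gaussian moments (u = x − x₀): ∫u^(2j)·e^(−2βu²) du = (2j−1)!!/(4β)^j · √(π/(2β)), odd powers integrate to 0; here √(π/(2β)) = 0.91165.
⟨x⟩ = 0.040000 and ⟨x²⟩ = 0.13388.
(Δx)² = 0.13388 − (0.040000)² = 0.13228.

0.132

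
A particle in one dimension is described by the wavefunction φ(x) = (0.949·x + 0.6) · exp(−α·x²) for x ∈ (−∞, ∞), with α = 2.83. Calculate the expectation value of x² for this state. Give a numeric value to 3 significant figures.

⟨x²⟩ = ∫ x²·|φ|² dx / ∫|φ|² dx (integrals over the domain).
Expand each integrand as polynomial × e^(−2αx²) and use ∫x^(2j)·e^(−2αx²) dx = (2j−1)!!/(4α)^j · √(π/(2α)), odd powers → 0; here √(π/(2α)) = 0.74502.
State is unnormalized: ∫|φ|² dx = 0.32748, and ∫φ*·x²·φ dx = 0.039401, so ⟨x²⟩ = 0.039401 / 0.32748.
⟨x²⟩ = 0.12032.

0.120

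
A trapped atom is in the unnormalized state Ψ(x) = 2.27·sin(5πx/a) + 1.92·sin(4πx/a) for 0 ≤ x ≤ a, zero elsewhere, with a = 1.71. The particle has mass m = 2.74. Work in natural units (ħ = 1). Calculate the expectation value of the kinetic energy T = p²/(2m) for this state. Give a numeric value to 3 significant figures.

13.1

T = −(ħ²/2m) d²/dx², so ⟨T⟩ = −(ħ²/2m) ∫ Ψ*·Ψ'' dx / ∫|Ψ|² dx; with m = 2.74.
d²/dx² sin(jπx/a) = −(jπ/a)²·sin(jπx/a); on 0 ≤ x ≤ a, ∫sin²(jπx/a) dx = a/2 and ∫sin(jπx/a)·sin(lπx/a) dx = 0 for j ≠ l, so only diagonal terms survive in ∫|Ψ|² and ∫Ψ·Ψ″; ∫Ψ·Ψ′ dx = [Ψ²/2] between the walls = 0.
State is unnormalized: ∫|Ψ|² dx = 7.5576, and ∫Ψ*·(−ħ²/2m · Ψ'') dx = 98.901, so ⟨T⟩ = 98.901 / 7.5576.
⟨T⟩ = 13.086.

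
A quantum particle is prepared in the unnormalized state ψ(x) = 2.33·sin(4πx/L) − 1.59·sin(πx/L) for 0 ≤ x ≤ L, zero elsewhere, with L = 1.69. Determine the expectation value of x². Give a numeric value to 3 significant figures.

0.938

⟨x²⟩ = ∫ x²·|ψ|² dx / ∫|ψ|² dx (integrals over the domain).
On 0 ≤ x ≤ L (j ≠ l): ∫sin²(jπx/L) dx = L/2, ∫sin(jπx/L)·sin(lπx/L) dx = 0; diagonal moments ∫x·sin²(jπx/L) dx = L²/4, ∫x²·sin²(jπx/L) dx = L³·(1/6 − 1/(4j²π²)); cross terms ∫x·sin(jπx/L)·sin(lπx/L) dx = 0 for j + l even and −4jlL²/(π²(j² − l²)²) for j + l odd, ∫x²·sin(jπx/L)·sin(lπx/L) dx = (−1)^(j+l)·4jlL³/(π²(j² − l²)²); higher powers the same way via product-to-sum and parts.
State is unnormalized: ∫|ψ|² dx = 6.7237, and ∫ψ*·x²·ψ dx = 6.3083, so ⟨x²⟩ = 6.3083 / 6.7237.
⟨x²⟩ = 0.93822.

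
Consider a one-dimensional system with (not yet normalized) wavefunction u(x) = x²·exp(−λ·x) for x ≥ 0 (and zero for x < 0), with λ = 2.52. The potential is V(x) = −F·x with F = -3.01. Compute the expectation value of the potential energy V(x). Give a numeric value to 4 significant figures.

2.986

⟨V⟩ = ∫ V(x)·|u|² dx / ∫|u|² dx.
Every integrand reduces to terms xʲ·e^(−2λx) on [0, ∞); use ∫₀^∞ xʲ·e^(−2λx) dx = j!/(2λ)^(j+1).
State is unnormalized: ∫|u|² dx = 0.0073800, and ∫u*·V(x)·u dx = 0.022038, so ⟨V⟩ = 0.022038 / 0.0073800.
⟨V⟩ = 2.9861.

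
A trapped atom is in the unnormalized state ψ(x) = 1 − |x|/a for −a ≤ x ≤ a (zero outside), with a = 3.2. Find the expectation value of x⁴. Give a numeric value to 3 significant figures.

⟨x⁴⟩ = ∫ x⁴·|ψ|² dx / ∫|ψ|² dx (integrals over the domain).
ψ is even, so ∫ over [−a, a] = 2∫₀ᵃ with ψ = 1 − x/a there: ∫₀ᵃ (1 − x/a)² dx = a/3, ∫₀ᵃ x²(1 − x/a)² dx = a³/30, ∫₀ᵃ x⁴(1 − x/a)² dx = a⁵/105.
State is unnormalized: ∫|ψ|² dx = 2.1333, and ∫ψ*·x⁴·ψ dx = 6.3913, so ⟨x⁴⟩ = 6.3913 / 2.1333.
⟨x⁴⟩ = 2.9959.

3.00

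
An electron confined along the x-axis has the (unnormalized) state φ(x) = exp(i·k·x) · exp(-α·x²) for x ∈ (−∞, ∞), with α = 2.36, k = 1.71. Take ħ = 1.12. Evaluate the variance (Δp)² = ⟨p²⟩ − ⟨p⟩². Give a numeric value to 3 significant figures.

Compute ⟨p⟩ and ⟨p²⟩ separately; (Δp)² = ⟨p²⟩ − ⟨p⟩².
Gaussian moments: ∫x^(2j)·e^(−2αx²) dx = (2j−1)!!/(4α)^j · √(π/(2α)), odd powers integrate to 0; here √(π/(2α)) = 0.81584. Derivatives: φ′ = (ik − 2αx)·φ, φ″ = ((ik − 2αx)² − 2α)·φ; the odd-in-x pieces drop out.
Normalization: ∫|φ|² dx = 0.81584.
⟨p⟩ = 1.9152 and ⟨p²⟩ = 6.6284.
(Δp)² = 6.6284 − (1.9152)² = 2.9604.

2.96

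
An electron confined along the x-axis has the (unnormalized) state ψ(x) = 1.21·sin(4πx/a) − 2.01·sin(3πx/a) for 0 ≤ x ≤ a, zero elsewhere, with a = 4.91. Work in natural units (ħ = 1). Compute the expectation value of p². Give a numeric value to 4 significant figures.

p² ψ = −ħ² d²ψ/dx²; ⟨p²⟩ = −ħ² ∫ ψ*·ψ'' dx / ∫|ψ|² dx.
d²/dx² sin(jπx/a) = −(jπ/a)²·sin(jπx/a); on 0 ≤ x ≤ a, ∫sin²(jπx/a) dx = a/2 and ∫sin(jπx/a)·sin(lπx/a) dx = 0 for j ≠ l, so only diagonal terms survive in ∫|ψ|² and ∫ψ·ψ″; ∫ψ·ψ′ dx = [ψ²/2] between the walls = 0.
State is unnormalized: ∫|ψ|² dx = 13.513, and ∫ψ*·(−ħ² ψ'') dx = 60.089, so ⟨p²⟩ = 60.089 / 13.513.
⟨p²⟩ = 4.4468.

4.447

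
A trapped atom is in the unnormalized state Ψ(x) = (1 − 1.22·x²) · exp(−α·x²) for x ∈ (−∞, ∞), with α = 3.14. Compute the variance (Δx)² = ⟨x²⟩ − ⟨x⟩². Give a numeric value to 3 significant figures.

0.0533

Compute ⟨x⟩ and ⟨x²⟩ separately, then (Δx)² = ⟨x²⟩ − ⟨x⟩².
Expand each integrand as polynomial × e^(−2αx²) and use ∫x^(2j)·e^(−2αx²) dx = (2j−1)!!/(4α)^j · √(π/(2α)), odd powers → 0; here √(π/(2α)) = 0.70729.
Normalization: ∫|Ψ|² dx = 0.58990.
⟨x⟩ = 0.0000 and ⟨x²⟩ = 0.053336.
(Δx)² = 0.053336 − (0.0000)² = 0.053336.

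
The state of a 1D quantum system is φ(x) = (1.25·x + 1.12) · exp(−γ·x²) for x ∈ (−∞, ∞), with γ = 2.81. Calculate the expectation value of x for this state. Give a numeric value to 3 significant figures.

0.179

⟨x⟩ = ∫ x·|φ|² dx / ∫|φ|² dx (integrals over the domain).
Expand each integrand as polynomial × e^(−2γx²) and use ∫x^(2j)·e^(−2γx²) dx = (2j−1)!!/(4γ)^j · √(π/(2γ)), odd powers → 0; here √(π/(2γ)) = 0.74766.
State is unnormalized: ∫|φ|² dx = 1.0418, and ∫φ*·x·φ dx = 0.18625, so ⟨x⟩ = 0.18625 / 1.0418.
⟨x⟩ = 0.17878.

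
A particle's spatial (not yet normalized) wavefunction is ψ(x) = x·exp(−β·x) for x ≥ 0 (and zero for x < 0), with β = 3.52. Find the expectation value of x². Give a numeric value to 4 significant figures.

⟨x²⟩ = ∫ x²·|ψ|² dx / ∫|ψ|² dx (integrals over the domain).
Every integrand reduces to terms xʲ·e^(−2βx) on [0, ∞); use ∫₀^∞ xʲ·e^(−2βx) dx = j!/(2β)^(j+1).
State is unnormalized: ∫|ψ|² dx = 0.0057321, and ∫ψ*·x²·ψ dx = 0.0013879, so ⟨x²⟩ = 0.0013879 / 0.0057321.
⟨x²⟩ = 0.24212.

0.2421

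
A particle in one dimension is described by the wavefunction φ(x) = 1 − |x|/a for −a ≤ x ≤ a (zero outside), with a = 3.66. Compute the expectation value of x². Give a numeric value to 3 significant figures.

1.34

⟨x²⟩ = ∫ x²·|φ|² dx / ∫|φ|² dx (integrals over the domain).
φ is even, so ∫ over [−a, a] = 2∫₀ᵃ with φ = 1 − x/a there: ∫₀ᵃ (1 − x/a)² dx = a/3, ∫₀ᵃ x²(1 − x/a)² dx = a³/30, ∫₀ᵃ x⁴(1 − x/a)² dx = a⁵/105.
State is unnormalized: ∫|φ|² dx = 2.4400, and ∫φ*·x²·φ dx = 3.2685, so ⟨x²⟩ = 3.2685 / 2.4400.
⟨x²⟩ = 1.3396.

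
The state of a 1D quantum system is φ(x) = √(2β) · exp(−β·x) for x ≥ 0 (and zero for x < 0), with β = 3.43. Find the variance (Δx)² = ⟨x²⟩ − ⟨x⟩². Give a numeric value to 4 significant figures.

0.02125

Compute ⟨x⟩ and ⟨x²⟩ separately, then (Δx)² = ⟨x²⟩ − ⟨x⟩².
Every integrand reduces to terms xʲ·e^(−2βx) on [0, ∞); use ∫₀^∞ xʲ·e^(−2βx) dx = j!/(2β)^(j+1).
⟨x⟩ = 0.14577 and ⟨x²⟩ = 0.042499.
(Δx)² = 0.042499 − (0.14577)² = 0.021250.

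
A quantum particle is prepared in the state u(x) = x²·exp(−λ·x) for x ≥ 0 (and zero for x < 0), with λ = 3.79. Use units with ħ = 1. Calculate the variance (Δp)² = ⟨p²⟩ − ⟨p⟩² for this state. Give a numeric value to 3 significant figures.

4.79

Compute ⟨p⟩ and ⟨p²⟩ separately; (Δp)² = ⟨p²⟩ − ⟨p⟩².
Differentiate x²·exp(−λ·x) with the product rule; every integrand then reduces to terms xʲ·e^(−2λx) on [0, ∞), with ∫₀^∞ xʲ·e^(−2λx) dx = j!/(2λ)^(j+1).
Normalization: ∫|u|² dx = 0.00095910.
⟨p⟩ = 0.0000 and ⟨p²⟩ = 4.7880.
(Δp)² = 4.7880 − (0.0000)² = 4.7880.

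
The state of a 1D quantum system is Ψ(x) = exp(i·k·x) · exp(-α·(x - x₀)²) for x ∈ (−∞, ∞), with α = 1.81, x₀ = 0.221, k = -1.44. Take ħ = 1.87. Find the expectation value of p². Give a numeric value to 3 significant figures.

13.6

p² Ψ = −ħ² d²Ψ/dx²; ⟨p²⟩ = −ħ² ∫ Ψ*·Ψ'' dx / ∫|Ψ|² dx.
Gaussian moments (u = x − x₀): ∫u^(2j)·e^(−2αu²) du = (2j−1)!!/(4α)^j · √(π/(2α)), odd powers integrate to 0; here √(π/(2α)) = 0.93158. Derivatives: Ψ′ = (ik − 2αu)·Ψ, Ψ″ = ((ik − 2αu)² − 2α)·Ψ; the odd-in-u pieces drop out.
State is unnormalized: ∫|Ψ|² dx = 0.93158, and ∫Ψ*·(−ħ² Ψ'') dx = 12.651, so ⟨p²⟩ = 12.651 / 0.93158.
⟨p²⟩ = 13.581.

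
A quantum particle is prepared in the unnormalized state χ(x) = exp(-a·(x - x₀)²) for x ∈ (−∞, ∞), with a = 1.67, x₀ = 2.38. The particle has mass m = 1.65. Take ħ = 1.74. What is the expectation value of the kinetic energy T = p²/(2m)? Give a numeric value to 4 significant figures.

1.532

T = −(ħ²/2m) d²/dx², so ⟨T⟩ = −(ħ²/2m) ∫ χ*·χ'' dx / ∫|χ|² dx; with m = 1.65.
Gaussian moments (u = x − x₀): ∫u^(2j)·e^(−2au²) du = (2j−1)!!/(4a)^j · √(π/(2a)), odd powers integrate to 0; here √(π/(2a)) = 0.96984. Derivatives: d/dx e^(−au²) = −2au·e^(−au²), d²/dx² e^(−au²) = (4a²u² − 2a)·e^(−au²).
State is unnormalized: ∫|χ|² dx = 0.96984, and ∫χ*·(−ħ²/2m · χ'') dx = 1.4859, so ⟨T⟩ = 1.4859 / 0.96984.
⟨T⟩ = 1.5321.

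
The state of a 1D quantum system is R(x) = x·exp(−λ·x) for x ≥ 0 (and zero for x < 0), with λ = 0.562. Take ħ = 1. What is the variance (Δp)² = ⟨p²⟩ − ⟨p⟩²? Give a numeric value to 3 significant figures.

0.316

Compute ⟨p⟩ and ⟨p²⟩ separately; (Δp)² = ⟨p²⟩ − ⟨p⟩².
Differentiate x·exp(−λ·x) with the product rule; every integrand then reduces to terms xʲ·e^(−2λx) on [0, ∞), with ∫₀^∞ xʲ·e^(−2λx) dx = j!/(2λ)^(j+1).
Normalization: ∫|R|² dx = 1.4084.
⟨p⟩ = 0.0000 and ⟨p²⟩ = 0.31584.
(Δp)² = 0.31584 − (0.0000)² = 0.31584.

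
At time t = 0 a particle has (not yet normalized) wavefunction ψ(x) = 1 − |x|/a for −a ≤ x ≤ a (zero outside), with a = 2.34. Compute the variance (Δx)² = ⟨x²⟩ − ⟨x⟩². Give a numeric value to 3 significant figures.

Compute ⟨x⟩ and ⟨x²⟩ separately, then (Δx)² = ⟨x²⟩ − ⟨x⟩².
ψ is even, so ∫ over [−a, a] = 2∫₀ᵃ with ψ = 1 − x/a there: ∫₀ᵃ (1 − x/a)² dx = a/3, ∫₀ᵃ x²(1 − x/a)² dx = a³/30, ∫₀ᵃ x⁴(1 − x/a)² dx = a⁵/105.
Normalization: ∫|ψ|² dx = 1.5600.
⟨x⟩ = 0.0000 and ⟨x²⟩ = 0.54756.
(Δx)² = 0.54756 − (0.0000)² = 0.54756.

0.548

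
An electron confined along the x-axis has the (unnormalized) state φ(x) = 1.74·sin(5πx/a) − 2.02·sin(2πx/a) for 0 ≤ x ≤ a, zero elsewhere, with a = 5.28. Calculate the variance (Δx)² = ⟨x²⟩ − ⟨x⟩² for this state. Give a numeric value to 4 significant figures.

Compute ⟨x⟩ and ⟨x²⟩ separately, then (Δx)² = ⟨x²⟩ − ⟨x⟩².
On 0 ≤ x ≤ a (j ≠ l): ∫sin²(jπx/a) dx = a/2, ∫sin(jπx/a)·sin(lπx/a) dx = 0; diagonal moments ∫x·sin²(jπx/a) dx = a²/4, ∫x²·sin²(jπx/a) dx = a³·(1/6 − 1/(4j²π²)); cross terms ∫x·sin(jπx/a)·sin(lπx/a) dx = 0 for j + l even and −4jla²/(π²(j² − l²)²) for j + l odd, ∫x²·sin(jπx/a)·sin(lπx/a) dx = (−1)^(j+l)·4jla³/(π²(j² − l²)²); higher powers the same way via product-to-sum and parts.
Normalization: ∫|φ|² dx = 18.765.
⟨x⟩ = 2.7360 and ⟨x²⟩ = 9.5728.
(Δx)² = 9.5728 − (2.7360)² = 2.0872.

2.087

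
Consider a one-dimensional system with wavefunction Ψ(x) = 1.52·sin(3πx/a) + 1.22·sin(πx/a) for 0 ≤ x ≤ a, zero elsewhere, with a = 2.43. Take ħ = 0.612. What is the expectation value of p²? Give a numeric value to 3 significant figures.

p² Ψ = −ħ² d²Ψ/dx²; ⟨p²⟩ = −ħ² ∫ Ψ*·Ψ'' dx / ∫|Ψ|² dx.
d²/dx² sin(jπx/a) = −(jπ/a)²·sin(jπx/a); on 0 ≤ x ≤ a, ∫sin²(jπx/a) dx = a/2 and ∫sin(jπx/a)·sin(lπx/a) dx = 0 for j ≠ l, so only diagonal terms survive in ∫|Ψ|² and ∫Ψ·Ψ″; ∫Ψ·Ψ′ dx = [Ψ²/2] between the walls = 0.
State is unnormalized: ∫|Ψ|² dx = 4.6155, and ∫Ψ*·(−ħ² Ψ'') dx = 16.948, so ⟨p²⟩ = 16.948 / 4.6155.
⟨p²⟩ = 3.6720.

3.67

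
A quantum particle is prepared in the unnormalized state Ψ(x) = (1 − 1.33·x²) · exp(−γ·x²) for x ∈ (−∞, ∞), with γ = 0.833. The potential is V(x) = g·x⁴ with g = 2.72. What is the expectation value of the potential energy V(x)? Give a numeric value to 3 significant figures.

⟨V⟩ = ∫ V(x)·|Ψ|² dx / ∫|Ψ|² dx.
Expand each integrand as polynomial × e^(−2γx²) and use ∫x^(2j)·e^(−2γx²) dx = (2j−1)!!/(4γ)^j · √(π/(2γ)), odd powers → 0; here √(π/(2γ)) = 1.3732.
State is unnormalized: ∫|Ψ|² dx = 0.93333, and ∫Ψ*·V(x)·Ψ dx = 2.6089, so ⟨V⟩ = 2.6089 / 0.93333.
⟨V⟩ = 2.7953.

2.80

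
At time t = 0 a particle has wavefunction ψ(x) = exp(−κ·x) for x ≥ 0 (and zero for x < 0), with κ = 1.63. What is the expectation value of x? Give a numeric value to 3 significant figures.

0.307

⟨x⟩ = ∫ x·|ψ|² dx / ∫|ψ|² dx (integrals over the domain).
Every integrand reduces to terms xʲ·e^(−2κx) on [0, ∞); use ∫₀^∞ xʲ·e^(−2κx) dx = j!/(2κ)^(j+1).
State is unnormalized: ∫|ψ|² dx = 0.30675, and ∫ψ*·x·ψ dx = 0.094095, so ⟨x⟩ = 0.094095 / 0.30675.
⟨x⟩ = 0.30675.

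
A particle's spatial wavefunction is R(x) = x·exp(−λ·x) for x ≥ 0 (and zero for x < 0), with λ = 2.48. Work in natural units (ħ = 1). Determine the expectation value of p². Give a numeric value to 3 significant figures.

6.15

p² R = −ħ² d²R/dx²; ⟨p²⟩ = −ħ² ∫ R*·R'' dx / ∫|R|² dx.
Differentiate x·exp(−λ·x) with the product rule; every integrand then reduces to terms xʲ·e^(−2λx) on [0, ∞), with ∫₀^∞ xʲ·e^(−2λx) dx = j!/(2λ)^(j+1).
State is unnormalized: ∫|R|² dx = 0.016390, and ∫R*·(−ħ² R'') dx = 0.10081, so ⟨p²⟩ = 0.10081 / 0.016390.
⟨p²⟩ = 6.1504.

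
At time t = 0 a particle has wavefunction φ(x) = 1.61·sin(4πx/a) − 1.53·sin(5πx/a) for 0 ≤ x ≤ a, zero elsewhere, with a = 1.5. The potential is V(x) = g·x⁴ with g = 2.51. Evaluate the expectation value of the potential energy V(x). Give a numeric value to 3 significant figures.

4.43

⟨V⟩ = ∫ V(x)·|φ|² dx / ∫|φ|² dx.
On 0 ≤ x ≤ a (j ≠ l): ∫sin²(jπx/a) dx = a/2, ∫sin(jπx/a)·sin(lπx/a) dx = 0; diagonal moments ∫x·sin²(jπx/a) dx = a²/4, ∫x²·sin²(jπx/a) dx = a³·(1/6 − 1/(4j²π²)); cross terms ∫x·sin(jπx/a)·sin(lπx/a) dx = 0 for j + l even and −4jla²/(π²(j² − l²)²) for j + l odd, ∫x²·sin(jπx/a)·sin(lπx/a) dx = (−1)^(j+l)·4jla³/(π²(j² − l²)²); higher powers the same way via product-to-sum and parts.
State is unnormalized: ∫|φ|² dx = 3.6998, and ∫φ*·V(x)·φ dx = 16.385, so ⟨V⟩ = 16.385 / 3.6998.
⟨V⟩ = 4.4287.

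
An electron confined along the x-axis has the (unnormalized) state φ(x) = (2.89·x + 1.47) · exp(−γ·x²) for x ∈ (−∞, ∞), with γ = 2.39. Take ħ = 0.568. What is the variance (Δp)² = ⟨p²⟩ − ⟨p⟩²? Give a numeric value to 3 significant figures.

1.22

Compute ⟨p⟩ and ⟨p²⟩ separately; (Δp)² = ⟨p²⟩ − ⟨p⟩².
Expand each integrand as polynomial × e^(−2γx²) and use ∫x^(2j)·e^(−2γx²) dx = (2j−1)!!/(4γ)^j · √(π/(2γ)), odd powers → 0; here √(π/(2γ)) = 0.81070. Differentiate with the product rule, d/dx e^(−γx²) = −2γx·e^(−γx²).
Normalization: ∫|φ|² dx = 2.4601.
⟨p⟩ = 0.0000 and ⟨p²⟩ = 1.2151.
(Δp)² = 1.2151 − (0.0000)² = 1.2151.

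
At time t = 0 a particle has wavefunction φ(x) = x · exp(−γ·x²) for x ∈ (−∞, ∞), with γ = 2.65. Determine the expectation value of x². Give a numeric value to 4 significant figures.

⟨x²⟩ = ∫ x²·|φ|² dx / ∫|φ|² dx (integrals over the domain).
Expand each integrand as polynomial × e^(−2γx²) and use ∫x^(2j)·e^(−2γx²) dx = (2j−1)!!/(4γ)^j · √(π/(2γ)), odd powers → 0; here √(π/(2γ)) = 0.76990.
State is unnormalized: ∫|φ|² dx = 0.072633, and ∫φ*·x²·φ dx = 0.020556, so ⟨x²⟩ = 0.020556 / 0.072633.
⟨x²⟩ = 0.28302.

0.2830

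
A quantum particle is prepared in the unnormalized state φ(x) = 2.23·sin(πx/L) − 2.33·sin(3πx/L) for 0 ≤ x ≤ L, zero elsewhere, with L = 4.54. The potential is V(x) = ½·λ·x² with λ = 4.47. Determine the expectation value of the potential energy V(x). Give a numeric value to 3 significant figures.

⟨V⟩ = ∫ V(x)·|φ|² dx / ∫|φ|² dx.
On 0 ≤ x ≤ L (j ≠ l): ∫sin²(jπx/L) dx = L/2, ∫sin(jπx/L)·sin(lπx/L) dx = 0; diagonal moments ∫x·sin²(jπx/L) dx = L²/4, ∫x²·sin²(jπx/L) dx = L³·(1/6 − 1/(4j²π²)); cross terms ∫x·sin(jπx/L)·sin(lπx/L) dx = 0 for j + l even and −4jlL²/(π²(j² − l²)²) for j + l odd, ∫x²·sin(jπx/L)·sin(lπx/L) dx = (−1)^(j+l)·4jlL³/(π²(j² − l²)²); higher powers the same way via product-to-sum and parts.
State is unnormalized: ∫|φ|² dx = 23.612, and ∫φ*·V(x)·φ dx = 291.75, so ⟨V⟩ = 291.75 / 23.612.
⟨V⟩ = 12.356.

12.4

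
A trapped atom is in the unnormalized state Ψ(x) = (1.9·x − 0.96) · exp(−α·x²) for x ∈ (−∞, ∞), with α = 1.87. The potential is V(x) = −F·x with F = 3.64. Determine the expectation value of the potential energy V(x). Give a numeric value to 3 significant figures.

⟨V⟩ = ∫ V(x)·|Ψ|² dx / ∫|Ψ|² dx.
Expand each integrand as polynomial × e^(−2αx²) and use ∫x^(2j)·e^(−2αx²) dx = (2j−1)!!/(4α)^j · √(π/(2α)), odd powers → 0; here √(π/(2α)) = 0.91651.
State is unnormalized: ∫|Ψ|² dx = 1.2870, and ∫Ψ*·V(x)·Ψ dx = 1.6270, so ⟨V⟩ = 1.6270 / 1.2870.
⟨V⟩ = 1.2642.

1.26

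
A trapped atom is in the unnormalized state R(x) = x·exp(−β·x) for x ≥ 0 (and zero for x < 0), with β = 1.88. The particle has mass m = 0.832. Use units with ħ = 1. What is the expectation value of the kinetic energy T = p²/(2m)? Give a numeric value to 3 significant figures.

2.12

T = −(ħ²/2m) d²/dx², so ⟨T⟩ = −(ħ²/2m) ∫ R*·R'' dx / ∫|R|² dx; with m = 0.832.
Differentiate x·exp(−β·x) with the product rule; every integrand then reduces to terms xʲ·e^(−2βx) on [0, ∞), with ∫₀^∞ xʲ·e^(−2βx) dx = j!/(2β)^(j+1).
State is unnormalized: ∫|R|² dx = 0.037624, and ∫R*·(−ħ²/2m · R'') dx = 0.079915, so ⟨T⟩ = 0.079915 / 0.037624.
⟨T⟩ = 2.1240.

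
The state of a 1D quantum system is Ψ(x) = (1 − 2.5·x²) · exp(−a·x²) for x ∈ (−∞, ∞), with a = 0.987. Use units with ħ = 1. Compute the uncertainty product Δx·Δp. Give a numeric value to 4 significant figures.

2.156

Δx = √(⟨x²⟩−⟨x⟩²), Δp = √(⟨p²⟩−⟨p⟩²).
Expand each integrand as polynomial × e^(−2ax²) and use ∫x^(2j)·e^(−2ax²) dx = (2j−1)!!/(4a)^j · √(π/(2a)), odd powers → 0; here √(π/(2a)) = 1.2615. Differentiate with the product rule, d/dx e^(−ax²) = −2ax·e^(−ax²).
Normalization: ∫|Ψ|² dx = 1.1814.
⟨x⟩ = 0.0000, ⟨x²⟩ = 0.86966 ⇒ Δx = 0.93256.
⟨p⟩ = 0.0000, ⟨p²⟩ = 5.3470 ⇒ Δp = 2.3124.
Δx·Δp = 2.1564.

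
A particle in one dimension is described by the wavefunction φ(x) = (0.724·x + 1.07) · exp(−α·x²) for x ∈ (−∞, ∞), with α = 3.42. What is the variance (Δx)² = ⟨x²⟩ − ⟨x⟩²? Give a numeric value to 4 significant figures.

0.06867

Compute ⟨x⟩ and ⟨x²⟩ separately, then (Δx)² = ⟨x²⟩ − ⟨x⟩².
Expand each integrand as polynomial × e^(−2αx²) and use ∫x^(2j)·e^(−2αx²) dx = (2j−1)!!/(4α)^j · √(π/(2α)), odd powers → 0; here √(π/(2α)) = 0.67771.
Normalization: ∫|φ|² dx = 0.80188.
⟨x⟩ = 0.095720 and ⟨x²⟩ = 0.077834.
(Δx)² = 0.077834 − (0.095720)² = 0.068672.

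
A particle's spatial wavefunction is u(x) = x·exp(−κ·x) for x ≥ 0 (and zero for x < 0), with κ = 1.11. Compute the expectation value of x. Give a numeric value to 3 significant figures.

1.35

⟨x⟩ = ∫ x·|u|² dx / ∫|u|² dx (integrals over the domain).
Every integrand reduces to terms xʲ·e^(−2κx) on [0, ∞); use ∫₀^∞ xʲ·e^(−2κx) dx = j!/(2κ)^(j+1).
State is unnormalized: ∫|u|² dx = 0.18280, and ∫u*·x·u dx = 0.24702, so ⟨x⟩ = 0.24702 / 0.18280.
⟨x⟩ = 1.3514.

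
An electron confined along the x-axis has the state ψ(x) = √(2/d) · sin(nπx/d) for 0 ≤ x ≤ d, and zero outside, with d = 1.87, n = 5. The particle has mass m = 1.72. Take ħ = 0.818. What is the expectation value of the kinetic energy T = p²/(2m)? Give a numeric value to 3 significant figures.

13.7

T = −(ħ²/2m) d²/dx², so ⟨T⟩ = −(ħ²/2m) ∫ ψ*·ψ'' dx; with m = 1.72.
d/dx sin(nπx/d) = (nπ/d)·cos(nπx/d) and d²/dx² sin(nπx/d) = −(nπ/d)²·sin(nπx/d); on 0 ≤ x ≤ d, ∫sin²(nπx/d) dx = d/2 and ∫sin(nπx/d)·cos(nπx/d) dx = 0.
⟨T⟩ = 13.725.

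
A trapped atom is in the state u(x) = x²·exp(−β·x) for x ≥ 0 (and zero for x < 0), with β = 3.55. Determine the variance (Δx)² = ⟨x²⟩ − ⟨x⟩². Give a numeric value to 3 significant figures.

0.0992

Compute ⟨x⟩ and ⟨x²⟩ separately, then (Δx)² = ⟨x²⟩ − ⟨x⟩².
Every integrand reduces to terms xʲ·e^(−2βx) on [0, ∞); use ∫₀^∞ xʲ·e^(−2βx) dx = j!/(2β)^(j+1).
Normalization: ∫|u|² dx = 0.0013302.
⟨x⟩ = 0.70423 and ⟨x²⟩ = 0.59512.
(Δx)² = 0.59512 − (0.70423)² = 0.099187.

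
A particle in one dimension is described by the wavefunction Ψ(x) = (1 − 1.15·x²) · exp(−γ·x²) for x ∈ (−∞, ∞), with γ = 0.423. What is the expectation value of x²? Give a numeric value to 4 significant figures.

⟨x²⟩ = ∫ x²·|Ψ|² dx / ∫|Ψ|² dx (integrals over the domain).
Expand each integrand as polynomial × e^(−2γx²) and use ∫x^(2j)·e^(−2γx²) dx = (2j−1)!!/(4γ)^j · √(π/(2γ)), odd powers → 0; here √(π/(2γ)) = 1.9270.
State is unnormalized: ∫|Ψ|² dx = 1.9781, and ∫Ψ*·x²·Ψ dx = 4.3862, so ⟨x²⟩ = 4.3862 / 1.9781.
⟨x²⟩ = 2.2174.

2.217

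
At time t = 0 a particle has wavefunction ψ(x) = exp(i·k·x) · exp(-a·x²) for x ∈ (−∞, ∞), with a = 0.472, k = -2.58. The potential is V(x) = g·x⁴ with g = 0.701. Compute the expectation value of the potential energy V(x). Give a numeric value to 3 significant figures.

⟨V⟩ = ∫ V(x)·|ψ|² dx / ∫|ψ|² dx.
Gaussian moments: ∫x^(2j)·e^(−2ax²) dx = (2j−1)!!/(4a)^j · √(π/(2a)), odd powers integrate to 0; here √(π/(2a)) = 1.8243.
State is unnormalized: ∫|ψ|² dx = 1.8243, and ∫ψ*·V(x)·ψ dx = 1.0763, so ⟨V⟩ = 1.0763 / 1.8243.
⟨V⟩ = 0.58998.

0.590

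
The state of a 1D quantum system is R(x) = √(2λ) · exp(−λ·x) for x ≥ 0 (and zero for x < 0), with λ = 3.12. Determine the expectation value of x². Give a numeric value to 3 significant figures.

0.0514

⟨x²⟩ = ∫ x²·|R|² dx (integrals over the domain).
Every integrand reduces to terms xʲ·e^(−2λx) on [0, ∞); use ∫₀^∞ xʲ·e^(−2λx) dx = j!/(2λ)^(j+1).
⟨x²⟩ = 0.051364.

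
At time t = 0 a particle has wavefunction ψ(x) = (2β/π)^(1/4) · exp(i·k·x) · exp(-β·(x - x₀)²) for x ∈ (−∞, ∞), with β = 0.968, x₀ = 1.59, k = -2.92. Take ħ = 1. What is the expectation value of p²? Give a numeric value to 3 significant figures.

p² ψ = −ħ² d²ψ/dx²; ⟨p²⟩ = −ħ² ∫ ψ*·ψ'' dx.
Gaussian moments (u = x − x₀): ∫u^(2j)·e^(−2βu²) du = (2j−1)!!/(4β)^j · √(π/(2β)), odd powers integrate to 0; here √(π/(2β)) = 1.2739. Derivatives: ψ′ = (ik − 2βu)·ψ, ψ″ = ((ik − 2βu)² − 2β)·ψ; the odd-in-u pieces drop out.
⟨p²⟩ = 9.4944.

9.49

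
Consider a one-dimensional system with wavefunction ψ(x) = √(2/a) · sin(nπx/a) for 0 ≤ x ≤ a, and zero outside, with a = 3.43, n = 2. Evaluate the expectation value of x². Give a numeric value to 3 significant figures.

3.77

⟨x²⟩ = ∫ x²·|ψ|² dx (integrals over the domain).
With sin²θ = (1 − cos2θ)/2 on 0 ≤ x ≤ a: ∫sin²(nπx/a) dx = a/2, ∫x·sin²(nπx/a) dx = a²/4, ∫x²·sin²(nπx/a) dx = a³·(1/6 − 1/(4n²π²)); higher powers xᵏ the same way, integrating xᵏ·cos(2nπx/a) by parts.
⟨x²⟩ = 3.7726.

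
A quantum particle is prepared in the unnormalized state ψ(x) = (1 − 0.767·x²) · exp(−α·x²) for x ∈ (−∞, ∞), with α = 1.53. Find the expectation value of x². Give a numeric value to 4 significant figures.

⟨x²⟩ = ∫ x²·|ψ|² dx / ∫|ψ|² dx (integrals over the domain).
Expand each integrand as polynomial × e^(−2αx²) and use ∫x^(2j)·e^(−2αx²) dx = (2j−1)!!/(4α)^j · √(π/(2α)), odd powers → 0; here √(π/(2α)) = 1.0132.
State is unnormalized: ∫|ψ|² dx = 0.80702, and ∫ψ*·x²·ψ dx = 0.080073, so ⟨x²⟩ = 0.080073 / 0.80702.
⟨x²⟩ = 0.099221.

0.09922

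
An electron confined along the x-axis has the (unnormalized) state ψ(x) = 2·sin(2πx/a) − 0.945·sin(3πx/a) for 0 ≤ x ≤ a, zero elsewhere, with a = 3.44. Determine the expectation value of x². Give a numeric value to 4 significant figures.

5.588

⟨x²⟩ = ∫ x²·|ψ|² dx / ∫|ψ|² dx (integrals over the domain).
On 0 ≤ x ≤ a (j ≠ l): ∫sin²(jπx/a) dx = a/2, ∫sin(jπx/a)·sin(lπx/a) dx = 0; diagonal moments ∫x·sin²(jπx/a) dx = a²/4, ∫x²·sin²(jπx/a) dx = a³·(1/6 − 1/(4j²π²)); cross terms ∫x·sin(jπx/a)·sin(lπx/a) dx = 0 for j + l even and −4jla²/(π²(j² − l²)²) for j + l odd, ∫x²·sin(jπx/a)·sin(lπx/a) dx = (−1)^(j+l)·4jla³/(π²(j² − l²)²); higher powers the same way via product-to-sum and parts.
State is unnormalized: ∫|ψ|² dx = 8.4160, and ∫ψ*·x²·ψ dx = 47.031, so ⟨x²⟩ = 47.031 / 8.4160.
⟨x²⟩ = 5.5883.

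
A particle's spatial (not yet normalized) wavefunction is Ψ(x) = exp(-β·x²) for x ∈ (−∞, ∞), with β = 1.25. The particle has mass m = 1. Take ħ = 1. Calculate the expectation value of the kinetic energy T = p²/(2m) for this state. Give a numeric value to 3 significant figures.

T = −(ħ²/2m) d²/dx², so ⟨T⟩ = −(ħ²/2m) ∫ Ψ*·Ψ'' dx / ∫|Ψ|² dx; with m = 1.
Gaussian moments: ∫x^(2j)·e^(−2βx²) dx = (2j−1)!!/(4β)^j · √(π/(2β)), odd powers integrate to 0; here √(π/(2β)) = 1.1210. Derivatives: d/dx e^(−βx²) = −2βx·e^(−βx²), d²/dx² e^(−βx²) = (4β²x² − 2β)·e^(−βx²).
State is unnormalized: ∫|Ψ|² dx = 1.1210, and ∫Ψ*·(−ħ²/2m · Ψ'') dx = 0.70062, so ⟨T⟩ = 0.70062 / 1.1210.
⟨T⟩ = 0.62500.

0.625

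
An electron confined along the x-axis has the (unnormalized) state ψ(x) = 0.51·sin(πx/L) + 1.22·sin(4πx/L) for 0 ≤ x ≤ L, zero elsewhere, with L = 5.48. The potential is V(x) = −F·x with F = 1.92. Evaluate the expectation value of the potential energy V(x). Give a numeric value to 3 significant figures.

⟨V⟩ = ∫ V(x)·|ψ|² dx / ∫|ψ|² dx.
On 0 ≤ x ≤ L (j ≠ l): ∫sin²(jπx/L) dx = L/2, ∫sin(jπx/L)·sin(lπx/L) dx = 0; diagonal moments ∫x·sin²(jπx/L) dx = L²/4, ∫x²·sin²(jπx/L) dx = L³·(1/6 − 1/(4j²π²)); cross terms ∫x·sin(jπx/L)·sin(lπx/L) dx = 0 for j + l even and −4jlL²/(π²(j² − l²)²) for j + l odd, ∫x²·sin(jπx/L)·sin(lπx/L) dx = (−1)^(j+l)·4jlL³/(π²(j² − l²)²); higher powers the same way via product-to-sum and parts.
State is unnormalized: ∫|ψ|² dx = 4.7909, and ∫ψ*·V(x)·ψ dx = -24.687, so ⟨V⟩ = -24.687 / 4.7909.
⟨V⟩ = -5.1529.

-5.15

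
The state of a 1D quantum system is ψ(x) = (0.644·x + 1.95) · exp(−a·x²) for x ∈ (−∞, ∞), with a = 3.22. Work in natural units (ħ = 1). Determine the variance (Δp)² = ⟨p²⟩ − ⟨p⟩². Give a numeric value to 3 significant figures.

3.27

Compute ⟨p⟩ and ⟨p²⟩ separately; (Δp)² = ⟨p²⟩ − ⟨p⟩².
Expand each integrand as polynomial × e^(−2ax²) and use ∫x^(2j)·e^(−2ax²) dx = (2j−1)!!/(4a)^j · √(π/(2a)), odd powers → 0; here √(π/(2a)) = 0.69844. Differentiate with the product rule, d/dx e^(−ax²) = −2ax·e^(−ax²).
Normalization: ∫|ψ|² dx = 2.6783.
⟨p⟩ = 0.0000 and ⟨p²⟩ = 3.2741.
(Δp)² = 3.2741 − (0.0000)² = 3.2741.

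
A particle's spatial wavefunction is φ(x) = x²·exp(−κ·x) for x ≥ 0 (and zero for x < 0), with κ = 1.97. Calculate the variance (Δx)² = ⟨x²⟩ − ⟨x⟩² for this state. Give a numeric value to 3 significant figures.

Compute ⟨x⟩ and ⟨x²⟩ separately, then (Δx)² = ⟨x²⟩ − ⟨x⟩².
Every integrand reduces to terms xʲ·e^(−2κx) on [0, ∞); use ∫₀^∞ xʲ·e^(−2κx) dx = j!/(2κ)^(j+1).
Normalization: ∫|φ|² dx = 0.025277.
⟨x⟩ = 1.2690 and ⟨x²⟩ = 1.9325.
(Δx)² = 1.9325 − (1.2690)² = 0.32209.

0.322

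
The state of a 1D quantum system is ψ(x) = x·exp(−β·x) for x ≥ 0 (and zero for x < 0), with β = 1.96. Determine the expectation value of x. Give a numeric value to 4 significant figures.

⟨x⟩ = ∫ x·|ψ|² dx / ∫|ψ|² dx (integrals over the domain).
Every integrand reduces to terms xʲ·e^(−2βx) on [0, ∞); use ∫₀^∞ xʲ·e^(−2βx) dx = j!/(2β)^(j+1).
State is unnormalized: ∫|ψ|² dx = 0.033203, and ∫ψ*·x·ψ dx = 0.025410, so ⟨x⟩ = 0.025410 / 0.033203.
⟨x⟩ = 0.76531.

0.7653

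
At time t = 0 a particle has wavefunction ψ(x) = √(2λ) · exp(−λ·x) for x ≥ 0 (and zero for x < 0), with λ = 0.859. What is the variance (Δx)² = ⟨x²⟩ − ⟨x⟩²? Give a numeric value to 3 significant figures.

0.339

Compute ⟨x⟩ and ⟨x²⟩ separately, then (Δx)² = ⟨x²⟩ − ⟨x⟩².
Every integrand reduces to terms xʲ·e^(−2λx) on [0, ∞); use ∫₀^∞ xʲ·e^(−2λx) dx = j!/(2λ)^(j+1).
⟨x⟩ = 0.58207 and ⟨x²⟩ = 0.67762.
(Δx)² = 0.67762 − (0.58207)² = 0.33881.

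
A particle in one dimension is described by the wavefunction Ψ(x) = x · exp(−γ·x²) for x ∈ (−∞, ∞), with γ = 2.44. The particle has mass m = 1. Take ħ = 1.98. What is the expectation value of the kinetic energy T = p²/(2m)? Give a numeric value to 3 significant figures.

14.3

T = −(ħ²/2m) d²/dx², so ⟨T⟩ = −(ħ²/2m) ∫ Ψ*·Ψ'' dx / ∫|Ψ|² dx; with m = 1.
Expand each integrand as polynomial × e^(−2γx²) and use ∫x^(2j)·e^(−2γx²) dx = (2j−1)!!/(4γ)^j · √(π/(2γ)), odd powers → 0; here √(π/(2γ)) = 0.80235. Differentiate with the product rule, d/dx e^(−γx²) = −2γx·e^(−γx²).
State is unnormalized: ∫|Ψ|² dx = 0.082208, and ∫Ψ*·(−ħ²/2m · Ψ'') dx = 1.1796, so ⟨T⟩ = 1.1796 / 0.082208.
⟨T⟩ = 14.349.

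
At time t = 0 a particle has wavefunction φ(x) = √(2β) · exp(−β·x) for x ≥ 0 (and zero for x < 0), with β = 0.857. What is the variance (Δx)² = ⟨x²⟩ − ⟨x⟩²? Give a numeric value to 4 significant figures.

0.3404

Compute ⟨x⟩ and ⟨x²⟩ separately, then (Δx)² = ⟨x²⟩ − ⟨x⟩².
Every integrand reduces to terms xʲ·e^(−2βx) on [0, ∞); use ∫₀^∞ xʲ·e^(−2βx) dx = j!/(2β)^(j+1).
⟨x⟩ = 0.58343 and ⟨x²⟩ = 0.68078.
(Δx)² = 0.68078 − (0.58343)² = 0.34039.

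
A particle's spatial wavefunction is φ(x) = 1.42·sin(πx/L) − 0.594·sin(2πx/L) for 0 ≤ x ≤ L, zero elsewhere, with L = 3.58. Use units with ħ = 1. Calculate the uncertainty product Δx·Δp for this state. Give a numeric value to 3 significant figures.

Δx = √(⟨x²⟩−⟨x⟩²), Δp = √(⟨p²⟩−⟨p⟩²).
On 0 ≤ x ≤ L (j ≠ l): ∫sin²(jπx/L) dx = L/2, ∫sin(jπx/L)·sin(lπx/L) dx = 0; diagonal moments ∫x·sin²(jπx/L) dx = L²/4, ∫x²·sin²(jπx/L) dx = L³·(1/6 − 1/(4j²π²)); cross terms ∫x·sin(jπx/L)·sin(lπx/L) dx = 0 for j + l even and −4jlL²/(π²(j² − l²)²) for j + l odd, ∫x²·sin(jπx/L)·sin(lπx/L) dx = (−1)^(j+l)·4jlL³/(π²(j² − l²)²); higher powers the same way via product-to-sum and parts. d²/dx² sin(jπx/L) = −(jπ/L)²·sin(jπx/L); on 0 ≤ x ≤ L, ∫sin²(jπx/L) dx = L/2 and ∫sin(jπx/L)·sin(lπx/L) dx = 0 for j ≠ l, so only diagonal terms survive in ∫|φ|² and ∫φ·φ″; ∫φ·φ′ dx = [φ²/2] between the walls = 0.
Normalization: ∫|φ|² dx = 4.2409.
⟨x⟩ = 2.2492, ⟨x²⟩ = 5.3391 ⇒ Δx = 0.52957.
⟨p⟩ = 0.0000, ⟨p²⟩ = 1.1141 ⇒ Δp = 1.0555.
Δx·Δp = 0.55897.

0.559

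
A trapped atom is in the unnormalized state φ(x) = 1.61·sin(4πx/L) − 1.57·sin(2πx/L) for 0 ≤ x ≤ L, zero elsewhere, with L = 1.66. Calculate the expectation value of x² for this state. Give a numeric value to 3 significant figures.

0.773

⟨x²⟩ = ∫ x²·|φ|² dx / ∫|φ|² dx (integrals over the domain).
On 0 ≤ x ≤ L (j ≠ l): ∫sin²(jπx/L) dx = L/2, ∫sin(jπx/L)·sin(lπx/L) dx = 0; diagonal moments ∫x·sin²(jπx/L) dx = L²/4, ∫x²·sin²(jπx/L) dx = L³·(1/6 − 1/(4j²π²)); cross terms ∫x·sin(jπx/L)·sin(lπx/L) dx = 0 for j + l even and −4jlL²/(π²(j² − l²)²) for j + l odd, ∫x²·sin(jπx/L)·sin(lπx/L) dx = (−1)^(j+l)·4jlL³/(π²(j² − l²)²); higher powers the same way via product-to-sum and parts.
State is unnormalized: ∫|φ|² dx = 4.1973, and ∫φ*·x²·φ dx = 3.2445, so ⟨x²⟩ = 3.2445 / 4.1973.
⟨x²⟩ = 0.77300.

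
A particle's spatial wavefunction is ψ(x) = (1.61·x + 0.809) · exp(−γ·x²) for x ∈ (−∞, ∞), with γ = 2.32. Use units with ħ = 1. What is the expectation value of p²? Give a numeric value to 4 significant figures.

p² ψ = −ħ² d²ψ/dx²; ⟨p²⟩ = −ħ² ∫ ψ*·ψ'' dx / ∫|ψ|² dx.
Expand each integrand as polynomial × e^(−2γx²) and use ∫x^(2j)·e^(−2γx²) dx = (2j−1)!!/(4γ)^j · √(π/(2γ)), odd powers → 0; here √(π/(2γ)) = 0.82284. Differentiate with the product rule, d/dx e^(−γx²) = −2γx·e^(−γx²).
State is unnormalized: ∫|ψ|² dx = 0.76837, and ∫ψ*·(−ħ² ψ'') dx = 2.8491, so ⟨p²⟩ = 2.8491 / 0.76837.
⟨p²⟩ = 3.7079.

3.708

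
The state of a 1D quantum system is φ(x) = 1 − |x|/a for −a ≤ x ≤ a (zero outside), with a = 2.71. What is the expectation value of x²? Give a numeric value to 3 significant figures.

0.734

⟨x²⟩ = ∫ x²·|φ|² dx / ∫|φ|² dx (integrals over the domain).
φ is even, so ∫ over [−a, a] = 2∫₀ᵃ with φ = 1 − x/a there: ∫₀ᵃ (1 − x/a)² dx = a/3, ∫₀ᵃ x²(1 − x/a)² dx = a³/30, ∫₀ᵃ x⁴(1 − x/a)² dx = a⁵/105.
State is unnormalized: ∫|φ|² dx = 1.8067, and ∫φ*·x²·φ dx = 1.3268, so ⟨x²⟩ = 1.3268 / 1.8067.
⟨x²⟩ = 0.73441.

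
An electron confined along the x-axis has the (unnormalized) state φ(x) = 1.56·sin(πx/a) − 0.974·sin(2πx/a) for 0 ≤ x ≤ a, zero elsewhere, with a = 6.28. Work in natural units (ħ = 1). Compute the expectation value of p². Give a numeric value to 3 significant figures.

p² φ = −ħ² d²φ/dx²; ⟨p²⟩ = −ħ² ∫ φ*·φ'' dx / ∫|φ|² dx.
d²/dx² sin(jπx/a) = −(jπ/a)²·sin(jπx/a); on 0 ≤ x ≤ a, ∫sin²(jπx/a) dx = a/2 and ∫sin(jπx/a)·sin(lπx/a) dx = 0 for j ≠ l, so only diagonal terms survive in ∫|φ|² and ∫φ·φ″; ∫φ·φ′ dx = [φ²/2] between the walls = 0.
State is unnormalized: ∫|φ|² dx = 10.620, and ∫φ*·(−ħ² φ'') dx = 4.8942, so ⟨p²⟩ = 4.8942 / 10.620.
⟨p²⟩ = 0.46083.

0.461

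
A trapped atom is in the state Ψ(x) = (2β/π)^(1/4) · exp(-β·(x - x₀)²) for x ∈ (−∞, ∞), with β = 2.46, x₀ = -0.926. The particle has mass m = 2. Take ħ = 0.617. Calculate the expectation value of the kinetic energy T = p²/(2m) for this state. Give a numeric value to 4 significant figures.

T = −(ħ²/2m) d²/dx², so ⟨T⟩ = −(ħ²/2m) ∫ Ψ*·Ψ'' dx; with m = 2.
Gaussian moments (u = x − x₀): ∫u^(2j)·e^(−2βu²) du = (2j−1)!!/(4β)^j · √(π/(2β)), odd powers integrate to 0; here √(π/(2β)) = 0.79908. Derivatives: d/dx e^(−βu²) = −2βu·e^(−βu²), d²/dx² e^(−βu²) = (4β²u² − 2β)·e^(−βu²).
⟨T⟩ = 0.23412.

0.2341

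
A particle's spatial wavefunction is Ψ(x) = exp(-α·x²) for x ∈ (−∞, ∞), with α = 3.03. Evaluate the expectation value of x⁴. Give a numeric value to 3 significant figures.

⟨x⁴⟩ = ∫ x⁴·|Ψ|² dx / ∫|Ψ|² dx (integrals over the domain).
Gaussian moments: ∫x^(2j)·e^(−2αx²) dx = (2j−1)!!/(4α)^j · √(π/(2α)), odd powers integrate to 0; here √(π/(2α)) = 0.72001.
State is unnormalized: ∫|Ψ|² dx = 0.72001, and ∫Ψ*·x⁴·Ψ dx = 0.014705, so ⟨x⁴⟩ = 0.014705 / 0.72001.
⟨x⁴⟩ = 0.020423.

0.0204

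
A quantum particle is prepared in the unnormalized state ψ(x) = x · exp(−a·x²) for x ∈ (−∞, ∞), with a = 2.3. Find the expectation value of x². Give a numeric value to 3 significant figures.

0.326

⟨x²⟩ = ∫ x²·|ψ|² dx / ∫|ψ|² dx (integrals over the domain).
Expand each integrand as polynomial × e^(−2ax²) and use ∫x^(2j)·e^(−2ax²) dx = (2j−1)!!/(4a)^j · √(π/(2a)), odd powers → 0; here √(π/(2a)) = 0.82641.
State is unnormalized: ∫|ψ|² dx = 0.089827, and ∫ψ*·x²·ψ dx = 0.029292, so ⟨x²⟩ = 0.029292 / 0.089827.
⟨x²⟩ = 0.32609.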